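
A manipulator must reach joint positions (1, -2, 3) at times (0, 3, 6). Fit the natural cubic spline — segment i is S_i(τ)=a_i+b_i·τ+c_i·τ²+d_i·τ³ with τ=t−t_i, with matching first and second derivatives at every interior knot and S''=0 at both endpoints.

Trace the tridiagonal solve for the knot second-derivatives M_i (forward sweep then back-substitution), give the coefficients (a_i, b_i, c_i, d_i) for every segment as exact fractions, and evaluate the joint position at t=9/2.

Δ: Δ0=-1, Δ1=5/3
row 1: diag=12, rhs=16; c'=1/4, d'=4/3
back: M1=4/3
M: M0=0, M1=4/3, M2=0
seg 0: a=1, c=M0/2=0, d=(M1−M0)/(6·3)=2/27, b=Δ0−h0·(2M0+M1)/6=-5/3
seg 1: a=-2, c=M1/2=2/3, d=(M2−M1)/(6·3)=-2/27, b=Δ1−h1·(2M1+M2)/6=1/3
t_q=9/2 → seg 1, τ=3/2; S=-2+1/3·τ+2/3·τ²+-2/27·τ³=-1/4

  seg 0: a=1 b=-5/3 c=0 d=2/27
  seg 1: a=-2 b=1/3 c=2/3 d=-2/27
S(9/2) = -1/4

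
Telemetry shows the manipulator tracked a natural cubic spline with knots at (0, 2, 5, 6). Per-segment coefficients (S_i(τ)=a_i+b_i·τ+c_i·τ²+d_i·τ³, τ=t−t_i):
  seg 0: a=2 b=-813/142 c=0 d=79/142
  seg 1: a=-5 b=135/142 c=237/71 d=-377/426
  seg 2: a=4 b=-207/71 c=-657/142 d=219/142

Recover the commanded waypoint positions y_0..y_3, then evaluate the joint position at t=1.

y_0=2 y_1=-5 y_2=4 y_3=-2
S(1) = -225/71

y_0 = S_0(0) = a_0 = 2
y_1 = S_1(0) = a_1 = -5
y_2 = S_2(0) = a_2 = 4
y_3 = S_2(1) = -2
t_q=1 is in segment 0 (τ=1); S_0(τ)=-225/71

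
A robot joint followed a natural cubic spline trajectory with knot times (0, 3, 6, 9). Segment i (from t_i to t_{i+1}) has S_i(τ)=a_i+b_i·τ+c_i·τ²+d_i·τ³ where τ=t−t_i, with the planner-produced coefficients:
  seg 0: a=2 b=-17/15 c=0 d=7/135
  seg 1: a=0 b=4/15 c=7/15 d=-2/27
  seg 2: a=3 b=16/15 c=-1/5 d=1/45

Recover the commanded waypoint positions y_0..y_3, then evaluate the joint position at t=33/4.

y_0=2 y_1=0 y_2=3 y_3=5
S(33/4) = 297/64

y_0 = S_0(0) = a_0 = 2
y_1 = S_1(0) = a_1 = 0
y_2 = S_2(0) = a_2 = 3
y_3 = S_2(3) = 5
t_q=33/4 is in segment 2 (τ=9/4); S_2(τ)=297/64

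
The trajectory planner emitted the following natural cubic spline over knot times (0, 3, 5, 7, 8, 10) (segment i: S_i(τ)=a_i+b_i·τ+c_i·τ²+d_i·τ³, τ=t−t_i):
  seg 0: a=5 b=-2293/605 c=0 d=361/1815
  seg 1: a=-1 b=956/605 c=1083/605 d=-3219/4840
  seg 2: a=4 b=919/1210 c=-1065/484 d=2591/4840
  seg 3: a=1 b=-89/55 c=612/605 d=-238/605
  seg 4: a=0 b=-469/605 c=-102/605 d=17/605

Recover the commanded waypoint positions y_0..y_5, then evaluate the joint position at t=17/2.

y_0=5 y_1=-1 y_2=4 y_3=1 y_4=0 y_5=-2
S(17/2) = -2063/4840

y_0 = S_0(0) = a_0 = 5
y_1 = S_1(0) = a_1 = -1
y_2 = S_2(0) = a_2 = 4
y_3 = S_3(0) = a_3 = 1
y_4 = S_4(0) = a_4 = 0
y_5 = S_4(2) = -2
t_q=17/2 is in segment 4 (τ=1/2); S_4(τ)=-2063/4840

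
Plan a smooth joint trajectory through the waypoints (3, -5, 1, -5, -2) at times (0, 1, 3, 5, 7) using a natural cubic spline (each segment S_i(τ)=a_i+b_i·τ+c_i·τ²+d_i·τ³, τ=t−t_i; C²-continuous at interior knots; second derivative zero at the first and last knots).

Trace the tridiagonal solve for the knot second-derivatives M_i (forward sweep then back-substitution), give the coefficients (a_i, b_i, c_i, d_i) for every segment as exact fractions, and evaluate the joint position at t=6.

Δ: Δ0=-8, Δ1=3, Δ2=-3, Δ3=3/2
row 1: diag=6, rhs=66; c'=1/3, d'=11
row 2: denom=8−2·1/3=22/3; d'=(-36−2·11)/(22/3)=-87/11
row 3: denom=8−2·3/11=82/11; d'=(27−2·-87/11)/(82/11)=471/82
back: M3=471/82
back: M2=-87/11−3/11·471/82=-777/82
back: M1=11−1/3·-777/82=1161/82
M: M0=0, M1=1161/82, M2=-777/82, M3=471/82, M4=0
seg 0: a=3, c=M0/2=0, d=(M1−M0)/(6·1)=387/164, b=Δ0−h0·(2M0+M1)/6=-1699/164
seg 1: a=-5, c=M1/2=1161/164, d=(M2−M1)/(6·2)=-323/164, b=Δ1−h1·(2M1+M2)/6=-269/82
seg 2: a=1, c=M2/2=-777/164, d=(M3−M2)/(6·2)=52/41, b=Δ2−h2·(2M2+M3)/6=115/82
seg 3: a=-5, c=M3/2=471/164, d=(M4−M3)/(6·2)=-157/328, b=Δ3−h3·(2M3+M4)/6=-191/82
t_q=6 → seg 3, τ=1; S=-5+-191/82·τ+471/164·τ²+-157/328·τ³=-1619/328

  seg 0: a=3 b=-1699/164 c=0 d=387/164
  seg 1: a=-5 b=-269/82 c=1161/164 d=-323/164
  seg 2: a=1 b=115/82 c=-777/164 d=52/41
  seg 3: a=-5 b=-191/82 c=471/164 d=-157/328
S(6) = -1619/328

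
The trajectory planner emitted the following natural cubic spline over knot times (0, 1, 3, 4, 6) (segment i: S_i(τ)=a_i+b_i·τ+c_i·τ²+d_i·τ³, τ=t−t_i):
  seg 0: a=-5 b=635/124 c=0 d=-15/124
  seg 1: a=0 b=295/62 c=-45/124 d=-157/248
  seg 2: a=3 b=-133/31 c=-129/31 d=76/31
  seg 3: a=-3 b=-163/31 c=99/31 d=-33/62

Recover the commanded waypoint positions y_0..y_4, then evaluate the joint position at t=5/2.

y_0 = S_0(0) = a_0 = -5
y_1 = S_1(0) = a_1 = 0
y_2 = S_2(0) = a_2 = 3
y_3 = S_3(0) = a_3 = -3
y_4 = S_3(2) = -5
t_q=5/2 is in segment 1 (τ=3/2); S_1(τ)=8301/1984

y_0=-5 y_1=0 y_2=3 y_3=-3 y_4=-5
S(5/2) = 8301/1984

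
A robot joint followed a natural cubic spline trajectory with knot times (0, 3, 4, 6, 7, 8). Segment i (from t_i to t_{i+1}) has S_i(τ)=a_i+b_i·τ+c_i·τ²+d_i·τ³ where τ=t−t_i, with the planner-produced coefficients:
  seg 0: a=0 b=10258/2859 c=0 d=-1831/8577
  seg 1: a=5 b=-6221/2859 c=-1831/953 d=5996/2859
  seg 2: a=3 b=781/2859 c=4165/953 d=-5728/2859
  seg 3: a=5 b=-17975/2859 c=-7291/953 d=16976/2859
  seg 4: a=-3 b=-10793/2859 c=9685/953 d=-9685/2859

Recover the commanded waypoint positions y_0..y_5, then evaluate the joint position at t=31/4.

y_0 = S_0(0) = a_0 = 0
y_1 = S_1(0) = a_1 = 5
y_2 = S_2(0) = a_2 = 3
y_3 = S_3(0) = a_3 = 5
y_4 = S_4(0) = a_4 = -3
y_5 = S_4(1) = 0
t_q=31/4 is in segment 4 (τ=3/4); S_4(τ)=-94169/60992

y_0=0 y_1=5 y_2=3 y_3=5 y_4=-3 y_5=0
S(31/4) = -94169/60992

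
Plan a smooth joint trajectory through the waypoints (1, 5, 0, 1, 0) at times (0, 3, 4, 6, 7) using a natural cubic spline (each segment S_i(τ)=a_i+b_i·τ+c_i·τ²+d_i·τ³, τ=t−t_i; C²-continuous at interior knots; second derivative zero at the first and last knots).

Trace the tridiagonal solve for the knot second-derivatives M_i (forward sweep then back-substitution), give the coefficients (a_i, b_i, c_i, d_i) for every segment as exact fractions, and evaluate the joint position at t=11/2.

Δ: Δ0=4/3, Δ1=-5, Δ2=1/2, Δ3=-1
row 1: diag=8, rhs=-38; c'=1/8, d'=-19/4
row 2: denom=6−1·1/8=47/8; d'=(33−1·-19/4)/(47/8)=302/47
row 3: denom=6−2·16/47=250/47; d'=(-9−2·302/47)/(250/47)=-1027/250
back: M3=-1027/250
back: M2=302/47−16/47·-1027/250=978/125
back: M1=-19/4−1/8·978/125=-716/125
M: M0=0, M1=-716/125, M2=978/125, M3=-1027/250, M4=0
seg 0: a=1, c=M0/2=0, d=(M1−M0)/(6·3)=-358/1125, b=Δ0−h0·(2M0+M1)/6=1574/375
seg 1: a=5, c=M1/2=-358/125, d=(M2−M1)/(6·1)=847/375, b=Δ1−h1·(2M1+M2)/6=-1648/375
seg 2: a=0, c=M2/2=489/125, d=(M3−M2)/(6·2)=-2983/3000, b=Δ2−h2·(2M2+M3)/6=-251/75
seg 3: a=1, c=M3/2=-1027/500, d=(M4−M3)/(6·1)=1027/1500, b=Δ3−h3·(2M3+M4)/6=277/750
t_q=11/2 → seg 2, τ=3/2; S=0+-251/75·τ+489/125·τ²+-2983/3000·τ³=3409/8000

  seg 0: a=1 b=1574/375 c=0 d=-358/1125
  seg 1: a=5 b=-1648/375 c=-358/125 d=847/375
  seg 2: a=0 b=-251/75 c=489/125 d=-2983/3000
  seg 3: a=1 b=277/750 c=-1027/500 d=1027/1500
S(11/2) = 3409/8000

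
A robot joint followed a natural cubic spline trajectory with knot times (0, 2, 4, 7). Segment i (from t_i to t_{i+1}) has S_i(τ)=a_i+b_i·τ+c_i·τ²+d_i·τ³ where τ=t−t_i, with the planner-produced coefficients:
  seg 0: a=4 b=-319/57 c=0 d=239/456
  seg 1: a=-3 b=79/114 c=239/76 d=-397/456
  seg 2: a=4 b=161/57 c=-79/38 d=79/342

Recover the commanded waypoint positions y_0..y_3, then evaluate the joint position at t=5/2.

y_0 = S_0(0) = a_0 = 4
y_1 = S_1(0) = a_1 = -3
y_2 = S_2(0) = a_2 = 4
y_3 = S_2(3) = 0
t_q=5/2 is in segment 1 (τ=1/2); S_1(τ)=-2403/1216

y_0=4 y_1=-3 y_2=4 y_3=0
S(5/2) = -2403/1216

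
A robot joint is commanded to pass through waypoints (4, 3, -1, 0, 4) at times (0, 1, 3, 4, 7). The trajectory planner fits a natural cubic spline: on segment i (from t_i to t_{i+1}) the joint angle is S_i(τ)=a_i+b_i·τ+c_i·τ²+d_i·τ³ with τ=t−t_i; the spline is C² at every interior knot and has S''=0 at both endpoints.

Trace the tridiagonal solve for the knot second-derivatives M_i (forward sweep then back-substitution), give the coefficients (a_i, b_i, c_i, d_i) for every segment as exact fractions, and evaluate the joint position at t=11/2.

Δ: Δ0=-1, Δ1=-2, Δ2=1, Δ3=4/3
row 1: diag=6, rhs=-6; c'=1/3, d'=-1
row 2: denom=6−2·1/3=16/3; d'=(18−2·-1)/(16/3)=15/4
row 3: denom=8−1·3/16=125/16; d'=(2−1·15/4)/(125/16)=-28/125
back: M3=-28/125
back: M2=15/4−3/16·-28/125=474/125
back: M1=-1−1/3·474/125=-283/125
M: M0=0, M1=-283/125, M2=474/125, M3=-28/125, M4=0
seg 0: a=4, c=M0/2=0, d=(M1−M0)/(6·1)=-283/750, b=Δ0−h0·(2M0+M1)/6=-467/750
seg 1: a=3, c=M1/2=-283/250, d=(M2−M1)/(6·2)=757/1500, b=Δ1−h1·(2M1+M2)/6=-658/375
seg 2: a=-1, c=M2/2=237/125, d=(M3−M2)/(6·1)=-251/375, b=Δ2−h2·(2M2+M3)/6=-17/75
seg 3: a=0, c=M3/2=-14/125, d=(M4−M3)/(6·3)=14/1125, b=Δ3−h3·(2M3+M4)/6=584/375
t_q=11/2 → seg 3, τ=3/2; S=0+584/375·τ+-14/125·τ²+14/1125·τ³=1063/500

  seg 0: a=4 b=-467/750 c=0 d=-283/750
  seg 1: a=3 b=-658/375 c=-283/250 d=757/1500
  seg 2: a=-1 b=-17/75 c=237/125 d=-251/375
  seg 3: a=0 b=584/375 c=-14/125 d=14/1125
S(11/2) = 1063/500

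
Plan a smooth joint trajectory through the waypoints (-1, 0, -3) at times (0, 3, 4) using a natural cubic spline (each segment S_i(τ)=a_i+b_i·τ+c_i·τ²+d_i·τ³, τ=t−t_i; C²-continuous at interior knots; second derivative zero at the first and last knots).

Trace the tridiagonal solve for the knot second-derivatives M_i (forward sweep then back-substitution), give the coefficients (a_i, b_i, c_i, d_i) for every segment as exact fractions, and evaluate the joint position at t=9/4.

  seg 0: a=-1 b=19/12 c=0 d=-5/36
  seg 1: a=0 b=-13/6 c=-5/4 d=5/12
S(9/4) = 251/256

Δ: Δ0=1/3, Δ1=-3
row 1: diag=8, rhs=-20; c'=1/8, d'=-5/2
back: M1=-5/2
M: M0=0, M1=-5/2, M2=0
seg 0: a=-1, c=M0/2=0, d=(M1−M0)/(6·3)=-5/36, b=Δ0−h0·(2M0+M1)/6=19/12
seg 1: a=0, c=M1/2=-5/4, d=(M2−M1)/(6·1)=5/12, b=Δ1−h1·(2M1+M2)/6=-13/6
t_q=9/4 → seg 0, τ=9/4; S=-1+19/12·τ+0·τ²+-5/36·τ³=251/256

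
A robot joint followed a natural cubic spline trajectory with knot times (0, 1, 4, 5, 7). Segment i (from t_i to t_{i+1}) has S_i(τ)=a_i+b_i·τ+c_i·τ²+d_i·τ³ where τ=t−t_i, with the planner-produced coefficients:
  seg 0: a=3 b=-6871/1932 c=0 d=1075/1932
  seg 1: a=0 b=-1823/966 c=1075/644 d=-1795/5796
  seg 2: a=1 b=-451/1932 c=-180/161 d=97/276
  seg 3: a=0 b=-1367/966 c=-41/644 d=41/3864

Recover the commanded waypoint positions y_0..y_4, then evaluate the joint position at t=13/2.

y_0=3 y_1=0 y_2=1 y_3=0 y_4=-3
S(13/2) = -22979/10304

y_0 = S_0(0) = a_0 = 3
y_1 = S_1(0) = a_1 = 0
y_2 = S_2(0) = a_2 = 1
y_3 = S_3(0) = a_3 = 0
y_4 = S_3(2) = -3
t_q=13/2 is in segment 3 (τ=3/2); S_3(τ)=-22979/10304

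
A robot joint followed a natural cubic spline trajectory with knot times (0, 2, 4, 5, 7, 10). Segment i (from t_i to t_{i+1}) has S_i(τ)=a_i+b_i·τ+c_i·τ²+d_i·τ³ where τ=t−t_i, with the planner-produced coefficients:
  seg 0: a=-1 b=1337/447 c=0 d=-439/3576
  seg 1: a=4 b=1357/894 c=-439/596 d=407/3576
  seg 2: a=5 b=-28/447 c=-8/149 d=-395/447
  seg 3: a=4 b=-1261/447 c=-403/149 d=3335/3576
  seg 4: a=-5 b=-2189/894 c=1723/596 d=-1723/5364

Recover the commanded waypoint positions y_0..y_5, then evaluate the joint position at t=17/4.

y_0=-1 y_1=4 y_2=5 y_3=4 y_4=-5 y_5=5
S(17/4) = 47367/9536

y_0 = S_0(0) = a_0 = -1
y_1 = S_1(0) = a_1 = 4
y_2 = S_2(0) = a_2 = 5
y_3 = S_3(0) = a_3 = 4
y_4 = S_4(0) = a_4 = -5
y_5 = S_4(3) = 5
t_q=17/4 is in segment 2 (τ=1/4); S_2(τ)=47367/9536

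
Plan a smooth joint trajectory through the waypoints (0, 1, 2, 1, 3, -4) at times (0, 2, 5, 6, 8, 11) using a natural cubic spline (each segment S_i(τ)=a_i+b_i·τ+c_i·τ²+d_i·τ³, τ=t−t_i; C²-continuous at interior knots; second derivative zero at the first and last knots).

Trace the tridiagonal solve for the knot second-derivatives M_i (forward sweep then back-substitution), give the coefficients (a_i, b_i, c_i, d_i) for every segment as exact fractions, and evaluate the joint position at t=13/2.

  seg 0: a=0 b=123/323 c=0 d=77/2584
  seg 1: a=1 b=477/646 c=231/1292 d=-3649/34884
  seg 2: a=2 b=-77/76 c=-739/969 d=3007/3876
  seg 3: a=1 b=-409/1938 c=6065/3876 d=-1859/3876
  seg 4: a=3 b=189/646 c=-5089/3876 d=5089/34884
S(13/2) = 12669/10336

Δ: Δ0=1/2, Δ1=1/3, Δ2=-1, Δ3=1, Δ4=-7/3
row 1: diag=10, rhs=-1; c'=3/10, d'=-1/10
row 2: denom=8−3·3/10=71/10; d'=(-8−3·-1/10)/(71/10)=-77/71
row 3: denom=6−1·10/71=416/71; d'=(12−1·-77/71)/(416/71)=929/416
row 4: denom=10−2·71/208=969/104; d'=(-20−2·929/416)/(969/104)=-5089/1938
back: M4=-5089/1938
back: M3=929/416−71/208·-5089/1938=6065/1938
back: M2=-77/71−10/71·6065/1938=-1478/969
back: M1=-1/10−3/10·-1478/969=231/646
M: M0=0, M1=231/646, M2=-1478/969, M3=6065/1938, M4=-5089/1938, M5=0
seg 0: a=0, c=M0/2=0, d=(M1−M0)/(6·2)=77/2584, b=Δ0−h0·(2M0+M1)/6=123/323
seg 1: a=1, c=M1/2=231/1292, d=(M2−M1)/(6·3)=-3649/34884, b=Δ1−h1·(2M1+M2)/6=477/646
seg 2: a=2, c=M2/2=-739/969, d=(M3−M2)/(6·1)=3007/3876, b=Δ2−h2·(2M2+M3)/6=-77/76
seg 3: a=1, c=M3/2=6065/3876, d=(M4−M3)/(6·2)=-1859/3876, b=Δ3−h3·(2M3+M4)/6=-409/1938
seg 4: a=3, c=M4/2=-5089/3876, d=(M5−M4)/(6·3)=5089/34884, b=Δ4−h4·(2M4+M5)/6=189/646
t_q=13/2 → seg 3, τ=1/2; S=1+-409/1938·τ+6065/3876·τ²+-1859/3876·τ³=12669/10336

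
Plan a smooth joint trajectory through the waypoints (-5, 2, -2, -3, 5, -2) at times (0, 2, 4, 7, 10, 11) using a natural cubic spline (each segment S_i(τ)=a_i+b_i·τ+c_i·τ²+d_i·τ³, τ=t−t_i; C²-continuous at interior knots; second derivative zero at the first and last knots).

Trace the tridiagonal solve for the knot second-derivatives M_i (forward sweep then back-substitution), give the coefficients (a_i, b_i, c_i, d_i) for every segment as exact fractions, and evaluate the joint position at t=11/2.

  seg 0: a=-5 b=7462/1509 c=0 d=-4361/12072
  seg 1: a=2 b=1841/3018 c=-4361/2012 d=2603/6036
  seg 2: a=-2 b=-8707/3018 c=845/2012 d=2599/18108
  seg 3: a=-3 b=21187/6036 c=861/503 d=-12029/18108
  seg 4: a=5 b=-12541/3018 c=-8585/2012 d=8585/6036
S(11/2) = -78841/16096

Δ: Δ0=7/2, Δ1=-2, Δ2=-1/3, Δ3=8/3, Δ4=-7
row 1: diag=8, rhs=-33; c'=1/4, d'=-33/8
row 2: denom=10−2·1/4=19/2; d'=(10−2·-33/8)/(19/2)=73/38
row 3: denom=12−3·6/19=210/19; d'=(18−3·73/38)/(210/19)=31/28
row 4: denom=8−3·19/70=503/70; d'=(-58−3·31/28)/(503/70)=-8585/1006
back: M4=-8585/1006
back: M3=31/28−19/70·-8585/1006=1722/503
back: M2=73/38−6/19·1722/503=845/1006
back: M1=-33/8−1/4·845/1006=-4361/1006
M: M0=0, M1=-4361/1006, M2=845/1006, M3=1722/503, M4=-8585/1006, M5=0
seg 0: a=-5, c=M0/2=0, d=(M1−M0)/(6·2)=-4361/12072, b=Δ0−h0·(2M0+M1)/6=7462/1509
seg 1: a=2, c=M1/2=-4361/2012, d=(M2−M1)/(6·2)=2603/6036, b=Δ1−h1·(2M1+M2)/6=1841/3018
seg 2: a=-2, c=M2/2=845/2012, d=(M3−M2)/(6·3)=2599/18108, b=Δ2−h2·(2M2+M3)/6=-8707/3018
seg 3: a=-3, c=M3/2=861/503, d=(M4−M3)/(6·3)=-12029/18108, b=Δ3−h3·(2M3+M4)/6=21187/6036
seg 4: a=5, c=M4/2=-8585/2012, d=(M5−M4)/(6·1)=8585/6036, b=Δ4−h4·(2M4+M5)/6=-12541/3018
t_q=11/2 → seg 2, τ=3/2; S=-2+-8707/3018·τ+845/2012·τ²+2599/18108·τ³=-78841/16096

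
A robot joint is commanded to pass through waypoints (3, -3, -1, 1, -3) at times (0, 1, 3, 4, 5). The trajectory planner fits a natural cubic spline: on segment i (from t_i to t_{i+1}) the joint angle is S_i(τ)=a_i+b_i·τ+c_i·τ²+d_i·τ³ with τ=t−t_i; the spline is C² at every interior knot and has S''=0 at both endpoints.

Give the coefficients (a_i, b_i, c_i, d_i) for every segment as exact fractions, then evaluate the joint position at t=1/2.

Δ: Δ0=-6, Δ1=1, Δ2=2, Δ3=-4
row 1: diag=6, rhs=42; c'=1/3, d'=7
row 2: denom=6−2·1/3=16/3; d'=(6−2·7)/(16/3)=-3/2
row 3: denom=4−1·3/16=61/16; d'=(-36−1·-3/2)/(61/16)=-552/61
back: M3=-552/61
back: M2=-3/2−3/16·-552/61=12/61
back: M1=7−1/3·12/61=423/61
M: M0=0, M1=423/61, M2=12/61, M3=-552/61, M4=0
seg 0: a=3, c=M0/2=0, d=(M1−M0)/(6·1)=141/122, b=Δ0−h0·(2M0+M1)/6=-873/122
seg 1: a=-3, c=M1/2=423/122, d=(M2−M1)/(6·2)=-137/244, b=Δ1−h1·(2M1+M2)/6=-225/61
seg 2: a=-1, c=M2/2=6/61, d=(M3−M2)/(6·1)=-94/61, b=Δ2−h2·(2M2+M3)/6=210/61
seg 3: a=1, c=M3/2=-276/61, d=(M4−M3)/(6·1)=92/61, b=Δ3−h3·(2M3+M4)/6=-60/61
t_q=1/2 → seg 0, τ=1/2; S=3+-873/122·τ+0·τ²+141/122·τ³=-423/976

  seg 0: a=3 b=-873/122 c=0 d=141/122
  seg 1: a=-3 b=-225/61 c=423/122 d=-137/244
  seg 2: a=-1 b=210/61 c=6/61 d=-94/61
  seg 3: a=1 b=-60/61 c=-276/61 d=92/61
S(1/2) = -423/976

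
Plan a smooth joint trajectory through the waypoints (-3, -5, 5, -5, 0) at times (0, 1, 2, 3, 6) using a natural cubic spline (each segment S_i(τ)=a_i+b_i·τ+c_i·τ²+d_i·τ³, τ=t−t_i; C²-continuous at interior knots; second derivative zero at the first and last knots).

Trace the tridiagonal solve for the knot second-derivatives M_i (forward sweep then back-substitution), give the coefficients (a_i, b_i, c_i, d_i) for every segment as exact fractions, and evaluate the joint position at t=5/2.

  seg 0: a=-3 b=-2327/348 c=0 d=1631/348
  seg 1: a=-5 b=1283/174 c=1631/116 d=-3979/348
  seg 2: a=5 b=415/348 c=-587/29 d=3149/348
  seg 3: a=-5 b=-2113/174 c=801/116 d=-89/116
S(5/2) = 1547/928

Δ: Δ0=-2, Δ1=10, Δ2=-10, Δ3=5/3
row 1: diag=4, rhs=72; c'=1/4, d'=18
row 2: denom=4−1·1/4=15/4; d'=(-120−1·18)/(15/4)=-184/5
row 3: denom=8−1·4/15=116/15; d'=(70−1·-184/5)/(116/15)=801/58
back: M3=801/58
back: M2=-184/5−4/15·801/58=-1174/29
back: M1=18−1/4·-1174/29=1631/58
M: M0=0, M1=1631/58, M2=-1174/29, M3=801/58, M4=0
seg 0: a=-3, c=M0/2=0, d=(M1−M0)/(6·1)=1631/348, b=Δ0−h0·(2M0+M1)/6=-2327/348
seg 1: a=-5, c=M1/2=1631/116, d=(M2−M1)/(6·1)=-3979/348, b=Δ1−h1·(2M1+M2)/6=1283/174
seg 2: a=5, c=M2/2=-587/29, d=(M3−M2)/(6·1)=3149/348, b=Δ2−h2·(2M2+M3)/6=415/348
seg 3: a=-5, c=M3/2=801/116, d=(M4−M3)/(6·3)=-89/116, b=Δ3−h3·(2M3+M4)/6=-2113/174
t_q=5/2 → seg 2, τ=1/2; S=5+415/348·τ+-587/29·τ²+3149/348·τ³=1547/928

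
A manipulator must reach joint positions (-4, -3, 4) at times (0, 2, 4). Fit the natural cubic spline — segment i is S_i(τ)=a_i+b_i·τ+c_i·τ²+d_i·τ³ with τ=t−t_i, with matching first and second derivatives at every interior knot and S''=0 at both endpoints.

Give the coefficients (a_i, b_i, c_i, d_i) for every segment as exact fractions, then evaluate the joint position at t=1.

  seg 0: a=-4 b=-1/4 c=0 d=3/16
  seg 1: a=-3 b=2 c=9/8 d=-3/16
S(1) = -65/16

Δ: Δ0=1/2, Δ1=7/2
row 1: diag=8, rhs=18; c'=1/4, d'=9/4
back: M1=9/4
M: M0=0, M1=9/4, M2=0
seg 0: a=-4, c=M0/2=0, d=(M1−M0)/(6·2)=3/16, b=Δ0−h0·(2M0+M1)/6=-1/4
seg 1: a=-3, c=M1/2=9/8, d=(M2−M1)/(6·2)=-3/16, b=Δ1−h1·(2M1+M2)/6=2
t_q=1 → seg 0, τ=1; S=-4+-1/4·τ+0·τ²+3/16·τ³=-65/16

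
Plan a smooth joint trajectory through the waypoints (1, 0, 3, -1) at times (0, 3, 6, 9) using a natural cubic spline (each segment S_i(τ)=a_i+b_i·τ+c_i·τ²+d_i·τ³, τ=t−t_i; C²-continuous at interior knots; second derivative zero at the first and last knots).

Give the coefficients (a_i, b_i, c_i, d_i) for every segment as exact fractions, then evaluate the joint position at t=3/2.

  seg 0: a=1 b=-38/45 c=0 d=23/405
  seg 1: a=0 b=31/45 c=23/45 d=-11/81
  seg 2: a=3 b=4/45 c=-32/45 d=32/405
S(3/2) = -3/40

Δ: Δ0=-1/3, Δ1=1, Δ2=-4/3
row 1: diag=12, rhs=8; c'=1/4, d'=2/3
row 2: denom=12−3·1/4=45/4; d'=(-14−3·2/3)/(45/4)=-64/45
back: M2=-64/45
back: M1=2/3−1/4·-64/45=46/45
M: M0=0, M1=46/45, M2=-64/45, M3=0
seg 0: a=1, c=M0/2=0, d=(M1−M0)/(6·3)=23/405, b=Δ0−h0·(2M0+M1)/6=-38/45
seg 1: a=0, c=M1/2=23/45, d=(M2−M1)/(6·3)=-11/81, b=Δ1−h1·(2M1+M2)/6=31/45
seg 2: a=3, c=M2/2=-32/45, d=(M3−M2)/(6·3)=32/405, b=Δ2−h2·(2M2+M3)/6=4/45
t_q=3/2 → seg 0, τ=3/2; S=1+-38/45·τ+0·τ²+23/405·τ³=-3/40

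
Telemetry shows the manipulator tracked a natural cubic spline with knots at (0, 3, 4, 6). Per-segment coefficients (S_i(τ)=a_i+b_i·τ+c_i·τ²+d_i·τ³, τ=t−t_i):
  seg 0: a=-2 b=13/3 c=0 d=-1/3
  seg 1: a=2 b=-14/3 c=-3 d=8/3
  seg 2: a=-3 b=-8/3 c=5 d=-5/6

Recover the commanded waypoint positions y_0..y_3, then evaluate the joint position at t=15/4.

y_0=-2 y_1=2 y_2=-3 y_3=5
S(15/4) = -33/16

y_0 = S_0(0) = a_0 = -2
y_1 = S_1(0) = a_1 = 2
y_2 = S_2(0) = a_2 = -3
y_3 = S_2(2) = 5
t_q=15/4 is in segment 1 (τ=3/4); S_1(τ)=-33/16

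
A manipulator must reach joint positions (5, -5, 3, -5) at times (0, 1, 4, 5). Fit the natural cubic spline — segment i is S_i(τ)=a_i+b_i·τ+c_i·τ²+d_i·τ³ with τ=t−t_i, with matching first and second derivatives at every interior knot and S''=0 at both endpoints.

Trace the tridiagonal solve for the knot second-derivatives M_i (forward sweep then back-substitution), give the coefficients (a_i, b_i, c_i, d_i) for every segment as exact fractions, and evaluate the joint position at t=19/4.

  seg 0: a=5 b=-410/33 c=0 d=80/33
  seg 1: a=-5 b=-170/33 c=80/11 d=-14/9
  seg 2: a=3 b=-116/33 c=-74/11 d=74/33
S(19/4) = -871/352

Δ: Δ0=-10, Δ1=8/3, Δ2=-8
row 1: diag=8, rhs=76; c'=3/8, d'=19/2
row 2: denom=8−3·3/8=55/8; d'=(-64−3·19/2)/(55/8)=-148/11
back: M2=-148/11
back: M1=19/2−3/8·-148/11=160/11
M: M0=0, M1=160/11, M2=-148/11, M3=0
seg 0: a=5, c=M0/2=0, d=(M1−M0)/(6·1)=80/33, b=Δ0−h0·(2M0+M1)/6=-410/33
seg 1: a=-5, c=M1/2=80/11, d=(M2−M1)/(6·3)=-14/9, b=Δ1−h1·(2M1+M2)/6=-170/33
seg 2: a=3, c=M2/2=-74/11, d=(M3−M2)/(6·1)=74/33, b=Δ2−h2·(2M2+M3)/6=-116/33
t_q=19/4 → seg 2, τ=3/4; S=3+-116/33·τ+-74/11·τ²+74/33·τ³=-871/352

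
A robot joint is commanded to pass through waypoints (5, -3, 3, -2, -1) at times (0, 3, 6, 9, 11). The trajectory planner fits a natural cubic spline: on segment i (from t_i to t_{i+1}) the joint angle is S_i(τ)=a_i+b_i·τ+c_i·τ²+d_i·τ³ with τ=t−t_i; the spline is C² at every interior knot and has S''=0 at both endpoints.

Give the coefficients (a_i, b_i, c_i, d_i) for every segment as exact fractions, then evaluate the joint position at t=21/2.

Δ: Δ0=-8/3, Δ1=2, Δ2=-5/3, Δ3=1/2
row 1: diag=12, rhs=28; c'=1/4, d'=7/3
row 2: denom=12−3·1/4=45/4; d'=(-22−3·7/3)/(45/4)=-116/45
row 3: denom=10−3·4/15=46/5; d'=(13−3·-116/45)/(46/5)=311/138
back: M3=311/138
back: M2=-116/45−4/15·311/138=-658/207
back: M1=7/3−1/4·-658/207=1295/414
M: M0=0, M1=1295/414, M2=-658/207, M3=311/138, M4=0
seg 0: a=5, c=M0/2=0, d=(M1−M0)/(6·3)=1295/7452, b=Δ0−h0·(2M0+M1)/6=-3503/828
seg 1: a=-3, c=M1/2=1295/828, d=(M2−M1)/(6·3)=-2611/7452, b=Δ1−h1·(2M1+M2)/6=191/414
seg 2: a=3, c=M2/2=-329/207, d=(M3−M2)/(6·3)=2249/7452, b=Δ2−h2·(2M2+M3)/6=319/828
seg 3: a=-2, c=M3/2=311/276, d=(M4−M3)/(6·2)=-311/1656, b=Δ3−h3·(2M3+M4)/6=-415/414
t_q=21/2 → seg 3, τ=3/2; S=-2+-415/414·τ+311/276·τ²+-311/1656·τ³=-7075/4416

  seg 0: a=5 b=-3503/828 c=0 d=1295/7452
  seg 1: a=-3 b=191/414 c=1295/828 d=-2611/7452
  seg 2: a=3 b=319/828 c=-329/207 d=2249/7452
  seg 3: a=-2 b=-415/414 c=311/276 d=-311/1656
S(21/2) = -7075/4416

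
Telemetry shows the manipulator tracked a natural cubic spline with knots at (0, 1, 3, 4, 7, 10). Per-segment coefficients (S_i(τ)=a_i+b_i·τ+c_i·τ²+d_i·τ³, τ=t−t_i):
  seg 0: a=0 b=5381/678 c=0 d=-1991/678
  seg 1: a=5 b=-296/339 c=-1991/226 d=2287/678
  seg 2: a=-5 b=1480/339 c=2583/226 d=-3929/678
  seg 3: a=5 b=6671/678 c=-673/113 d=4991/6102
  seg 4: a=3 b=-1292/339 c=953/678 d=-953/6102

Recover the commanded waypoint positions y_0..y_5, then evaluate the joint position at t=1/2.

y_0 = S_0(0) = a_0 = 0
y_1 = S_1(0) = a_1 = 5
y_2 = S_2(0) = a_2 = -5
y_3 = S_3(0) = a_3 = 5
y_4 = S_4(0) = a_4 = 3
y_5 = S_4(3) = 0
t_q=1/2 is in segment 0 (τ=1/2); S_0(τ)=6511/1808

y_0=0 y_1=5 y_2=-5 y_3=5 y_4=3 y_5=0
S(1/2) = 6511/1808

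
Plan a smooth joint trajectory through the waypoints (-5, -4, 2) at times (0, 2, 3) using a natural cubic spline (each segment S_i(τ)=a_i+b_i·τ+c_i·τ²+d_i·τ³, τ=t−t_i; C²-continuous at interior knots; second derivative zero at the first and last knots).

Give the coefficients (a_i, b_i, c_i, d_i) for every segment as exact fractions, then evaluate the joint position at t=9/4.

Δ: Δ0=1/2, Δ1=6
row 1: diag=6, rhs=33; c'=1/6, d'=11/2
back: M1=11/2
M: M0=0, M1=11/2, M2=0
seg 0: a=-5, c=M0/2=0, d=(M1−M0)/(6·2)=11/24, b=Δ0−h0·(2M0+M1)/6=-4/3
seg 1: a=-4, c=M1/2=11/4, d=(M2−M1)/(6·1)=-11/12, b=Δ1−h1·(2M1+M2)/6=25/6
t_q=9/4 → seg 1, τ=1/4; S=-4+25/6·τ+11/4·τ²+-11/12·τ³=-717/256

  seg 0: a=-5 b=-4/3 c=0 d=11/24
  seg 1: a=-4 b=25/6 c=11/4 d=-11/12
S(9/4) = -717/256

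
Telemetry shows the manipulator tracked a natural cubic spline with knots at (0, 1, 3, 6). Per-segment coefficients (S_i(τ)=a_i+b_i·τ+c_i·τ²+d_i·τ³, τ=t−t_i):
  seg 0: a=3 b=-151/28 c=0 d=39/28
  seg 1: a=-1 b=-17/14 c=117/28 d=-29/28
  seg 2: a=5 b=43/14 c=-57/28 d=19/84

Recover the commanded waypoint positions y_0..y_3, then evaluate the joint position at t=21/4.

y_0=3 y_1=-1 y_2=5 y_3=2
S(21/4) = 7493/1792

y_0 = S_0(0) = a_0 = 3
y_1 = S_1(0) = a_1 = -1
y_2 = S_2(0) = a_2 = 5
y_3 = S_2(3) = 2
t_q=21/4 is in segment 2 (τ=9/4); S_2(τ)=7493/1792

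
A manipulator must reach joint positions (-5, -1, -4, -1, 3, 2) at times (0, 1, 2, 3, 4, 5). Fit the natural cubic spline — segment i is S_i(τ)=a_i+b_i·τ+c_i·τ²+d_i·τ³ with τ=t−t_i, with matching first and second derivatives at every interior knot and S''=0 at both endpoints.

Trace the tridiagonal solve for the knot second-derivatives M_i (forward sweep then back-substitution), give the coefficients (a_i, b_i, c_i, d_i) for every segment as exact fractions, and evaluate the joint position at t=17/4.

  seg 0: a=-5 b=119/19 c=0 d=-43/19
  seg 1: a=-1 b=-10/19 c=-129/19 d=82/19
  seg 2: a=-4 b=-22/19 c=117/19 d=-2
  seg 3: a=-1 b=98/19 c=3/19 d=-25/19
  seg 4: a=3 b=29/19 c=-72/19 d=24/19
S(17/4) = 481/152

Δ: Δ0=4, Δ1=-3, Δ2=3, Δ3=4, Δ4=-1
row 1: diag=4, rhs=-42; c'=1/4, d'=-21/2
row 2: denom=4−1·1/4=15/4; d'=(36−1·-21/2)/(15/4)=62/5
row 3: denom=4−1·4/15=56/15; d'=(6−1·62/5)/(56/15)=-12/7
row 4: denom=4−1·15/56=209/56; d'=(-30−1·-12/7)/(209/56)=-144/19
back: M4=-144/19
back: M3=-12/7−15/56·-144/19=6/19
back: M2=62/5−4/15·6/19=234/19
back: M1=-21/2−1/4·234/19=-258/19
M: M0=0, M1=-258/19, M2=234/19, M3=6/19, M4=-144/19, M5=0
seg 0: a=-5, c=M0/2=0, d=(M1−M0)/(6·1)=-43/19, b=Δ0−h0·(2M0+M1)/6=119/19
seg 1: a=-1, c=M1/2=-129/19, d=(M2−M1)/(6·1)=82/19, b=Δ1−h1·(2M1+M2)/6=-10/19
seg 2: a=-4, c=M2/2=117/19, d=(M3−M2)/(6·1)=-2, b=Δ2−h2·(2M2+M3)/6=-22/19
seg 3: a=-1, c=M3/2=3/19, d=(M4−M3)/(6·1)=-25/19, b=Δ3−h3·(2M3+M4)/6=98/19
seg 4: a=3, c=M4/2=-72/19, d=(M5−M4)/(6·1)=24/19, b=Δ4−h4·(2M4+M5)/6=29/19
t_q=17/4 → seg 4, τ=1/4; S=3+29/19·τ+-72/19·τ²+24/19·τ³=481/152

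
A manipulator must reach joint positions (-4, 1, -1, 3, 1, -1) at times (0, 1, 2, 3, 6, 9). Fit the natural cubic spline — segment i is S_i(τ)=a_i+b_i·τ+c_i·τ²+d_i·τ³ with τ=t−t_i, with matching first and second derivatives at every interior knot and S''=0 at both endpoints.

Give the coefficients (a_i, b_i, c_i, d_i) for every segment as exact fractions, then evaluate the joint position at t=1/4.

Δ: Δ0=5, Δ1=-2, Δ2=4, Δ3=-2/3, Δ4=-2/3
row 1: diag=4, rhs=-42; c'=1/4, d'=-21/2
row 2: denom=4−1·1/4=15/4; d'=(36−1·-21/2)/(15/4)=62/5
row 3: denom=8−1·4/15=116/15; d'=(-28−1·62/5)/(116/15)=-303/58
row 4: denom=12−3·45/116=1257/116; d'=(0−3·-303/58)/(1257/116)=606/419
back: M4=606/419
back: M3=-303/58−45/116·606/419=-2424/419
back: M2=62/5−4/15·-2424/419=5842/419
back: M1=-21/2−1/4·5842/419=-5860/419
M: M0=0, M1=-5860/419, M2=5842/419, M3=-2424/419, M4=606/419, M5=0
seg 0: a=-4, c=M0/2=0, d=(M1−M0)/(6·1)=-2930/1257, b=Δ0−h0·(2M0+M1)/6=9215/1257
seg 1: a=1, c=M1/2=-2930/419, d=(M2−M1)/(6·1)=5851/1257, b=Δ1−h1·(2M1+M2)/6=425/1257
seg 2: a=-1, c=M2/2=2921/419, d=(M3−M2)/(6·1)=-4133/1257, b=Δ2−h2·(2M2+M3)/6=398/1257
seg 3: a=3, c=M3/2=-1212/419, d=(M4−M3)/(6·3)=505/1257, b=Δ3−h3·(2M3+M4)/6=5525/1257
seg 4: a=1, c=M4/2=303/419, d=(M5−M4)/(6·3)=-101/1257, b=Δ4−h4·(2M4+M5)/6=-2656/1257
t_q=1/4 → seg 0, τ=1/4; S=-4+9215/1257·τ+0·τ²+-2930/1257·τ³=-29547/13408

  seg 0: a=-4 b=9215/1257 c=0 d=-2930/1257
  seg 1: a=1 b=425/1257 c=-2930/419 d=5851/1257
  seg 2: a=-1 b=398/1257 c=2921/419 d=-4133/1257
  seg 3: a=3 b=5525/1257 c=-1212/419 d=505/1257
  seg 4: a=1 b=-2656/1257 c=303/419 d=-101/1257
S(1/4) = -29547/13408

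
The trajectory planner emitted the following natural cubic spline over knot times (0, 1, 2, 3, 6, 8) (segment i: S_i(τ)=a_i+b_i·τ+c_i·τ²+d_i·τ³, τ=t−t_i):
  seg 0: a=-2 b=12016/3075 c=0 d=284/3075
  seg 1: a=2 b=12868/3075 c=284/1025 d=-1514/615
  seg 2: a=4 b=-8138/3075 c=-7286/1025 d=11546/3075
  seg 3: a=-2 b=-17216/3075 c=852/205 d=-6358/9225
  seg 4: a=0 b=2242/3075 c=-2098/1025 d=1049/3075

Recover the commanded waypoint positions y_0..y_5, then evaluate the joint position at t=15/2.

y_0=-2 y_1=2 y_2=4 y_3=-2 y_4=0 y_5=-4
S(15/2) = -3871/1640

y_0 = S_0(0) = a_0 = -2
y_1 = S_1(0) = a_1 = 2
y_2 = S_2(0) = a_2 = 4
y_3 = S_3(0) = a_3 = -2
y_4 = S_4(0) = a_4 = 0
y_5 = S_4(2) = -4
t_q=15/2 is in segment 4 (τ=3/2); S_4(τ)=-3871/1640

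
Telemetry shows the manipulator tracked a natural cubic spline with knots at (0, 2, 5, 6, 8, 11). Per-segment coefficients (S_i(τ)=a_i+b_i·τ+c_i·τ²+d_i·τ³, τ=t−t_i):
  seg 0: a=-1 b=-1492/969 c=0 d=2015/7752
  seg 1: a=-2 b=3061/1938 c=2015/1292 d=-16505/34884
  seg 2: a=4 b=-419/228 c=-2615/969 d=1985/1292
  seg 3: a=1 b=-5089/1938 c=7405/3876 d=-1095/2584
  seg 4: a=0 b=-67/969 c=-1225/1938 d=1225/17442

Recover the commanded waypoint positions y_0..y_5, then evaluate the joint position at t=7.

y_0=-1 y_1=-2 y_2=4 y_3=1 y_4=0 y_5=-4
S(7) = -1079/7752

y_0 = S_0(0) = a_0 = -1
y_1 = S_1(0) = a_1 = -2
y_2 = S_2(0) = a_2 = 4
y_3 = S_3(0) = a_3 = 1
y_4 = S_4(0) = a_4 = 0
y_5 = S_4(3) = -4
t_q=7 is in segment 3 (τ=1); S_3(τ)=-1079/7752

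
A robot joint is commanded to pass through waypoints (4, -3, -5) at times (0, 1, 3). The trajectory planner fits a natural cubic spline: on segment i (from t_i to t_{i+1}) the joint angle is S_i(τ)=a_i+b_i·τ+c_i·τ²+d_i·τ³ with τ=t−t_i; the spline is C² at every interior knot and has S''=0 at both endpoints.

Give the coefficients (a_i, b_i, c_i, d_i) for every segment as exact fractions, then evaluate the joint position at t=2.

  seg 0: a=4 b=-8 c=0 d=1
  seg 1: a=-3 b=-5 c=3 d=-1/2
S(2) = -11/2

Δ: Δ0=-7, Δ1=-1
row 1: diag=6, rhs=36; c'=1/3, d'=6
back: M1=6
M: M0=0, M1=6, M2=0
seg 0: a=4, c=M0/2=0, d=(M1−M0)/(6·1)=1, b=Δ0−h0·(2M0+M1)/6=-8
seg 1: a=-3, c=M1/2=3, d=(M2−M1)/(6·2)=-1/2, b=Δ1−h1·(2M1+M2)/6=-5
t_q=2 → seg 1, τ=1; S=-3+-5·τ+3·τ²+-1/2·τ³=-11/2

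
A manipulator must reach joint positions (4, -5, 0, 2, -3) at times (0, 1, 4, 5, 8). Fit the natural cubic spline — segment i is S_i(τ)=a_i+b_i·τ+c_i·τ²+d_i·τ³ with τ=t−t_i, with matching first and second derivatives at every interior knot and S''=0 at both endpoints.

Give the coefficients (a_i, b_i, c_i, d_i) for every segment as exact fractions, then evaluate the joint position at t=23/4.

  seg 0: a=4 b=-4541/432 c=0 d=653/432
  seg 1: a=-5 b=-1291/216 c=653/144 d=-2575/3888
  seg 2: a=0 b=1447/432 c=-77/54 d=11/144
  seg 3: a=2 b=157/216 c=-517/432 d=517/3888
S(23/4) = 5923/3072

Δ: Δ0=-9, Δ1=5/3, Δ2=2, Δ3=-5/3
row 1: diag=8, rhs=64; c'=3/8, d'=8
row 2: denom=8−3·3/8=55/8; d'=(2−3·8)/(55/8)=-16/5
row 3: denom=8−1·8/55=432/55; d'=(-22−1·-16/5)/(432/55)=-517/216
back: M3=-517/216
back: M2=-16/5−8/55·-517/216=-77/27
back: M1=8−3/8·-77/27=653/72
M: M0=0, M1=653/72, M2=-77/27, M3=-517/216, M4=0
seg 0: a=4, c=M0/2=0, d=(M1−M0)/(6·1)=653/432, b=Δ0−h0·(2M0+M1)/6=-4541/432
seg 1: a=-5, c=M1/2=653/144, d=(M2−M1)/(6·3)=-2575/3888, b=Δ1−h1·(2M1+M2)/6=-1291/216
seg 2: a=0, c=M2/2=-77/54, d=(M3−M2)/(6·1)=11/144, b=Δ2−h2·(2M2+M3)/6=1447/432
seg 3: a=2, c=M3/2=-517/432, d=(M4−M3)/(6·3)=517/3888, b=Δ3−h3·(2M3+M4)/6=157/216
t_q=23/4 → seg 3, τ=3/4; S=2+157/216·τ+-517/432·τ²+517/3888·τ³=5923/3072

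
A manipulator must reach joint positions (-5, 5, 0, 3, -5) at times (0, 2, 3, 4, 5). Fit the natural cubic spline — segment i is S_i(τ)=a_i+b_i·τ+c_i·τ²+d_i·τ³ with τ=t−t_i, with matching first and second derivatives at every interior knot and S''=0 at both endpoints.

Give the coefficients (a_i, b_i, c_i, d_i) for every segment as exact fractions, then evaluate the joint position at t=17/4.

Δ: Δ0=5, Δ1=-5, Δ2=3, Δ3=-8
row 1: diag=6, rhs=-60; c'=1/6, d'=-10
row 2: denom=4−1·1/6=23/6; d'=(48−1·-10)/(23/6)=348/23
row 3: denom=4−1·6/23=86/23; d'=(-66−1·348/23)/(86/23)=-933/43
back: M3=-933/43
back: M2=348/23−6/23·-933/43=894/43
back: M1=-10−1/6·894/43=-579/43
M: M0=0, M1=-579/43, M2=894/43, M3=-933/43, M4=0
seg 0: a=-5, c=M0/2=0, d=(M1−M0)/(6·2)=-193/172, b=Δ0−h0·(2M0+M1)/6=408/43
seg 1: a=5, c=M1/2=-579/86, d=(M2−M1)/(6·1)=491/86, b=Δ1−h1·(2M1+M2)/6=-171/43
seg 2: a=0, c=M2/2=447/43, d=(M3−M2)/(6·1)=-609/86, b=Δ2−h2·(2M2+M3)/6=-27/86
seg 3: a=3, c=M3/2=-933/86, d=(M4−M3)/(6·1)=311/86, b=Δ3−h3·(2M3+M4)/6=-33/43
t_q=17/4 → seg 3, τ=1/4; S=3+-33/43·τ+-933/86·τ²+311/86·τ³=12035/5504

  seg 0: a=-5 b=408/43 c=0 d=-193/172
  seg 1: a=5 b=-171/43 c=-579/86 d=491/86
  seg 2: a=0 b=-27/86 c=447/43 d=-609/86
  seg 3: a=3 b=-33/43 c=-933/86 d=311/86
S(17/4) = 12035/5504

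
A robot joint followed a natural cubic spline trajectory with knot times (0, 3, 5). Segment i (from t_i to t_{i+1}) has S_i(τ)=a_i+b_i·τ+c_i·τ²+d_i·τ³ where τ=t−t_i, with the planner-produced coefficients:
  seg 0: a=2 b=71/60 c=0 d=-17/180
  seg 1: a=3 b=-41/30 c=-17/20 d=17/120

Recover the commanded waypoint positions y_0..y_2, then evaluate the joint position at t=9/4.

y_0=2 y_1=3 y_2=-2
S(9/4) = 4591/1280

y_0 = S_0(0) = a_0 = 2
y_1 = S_1(0) = a_1 = 3
y_2 = S_1(2) = -2
t_q=9/4 is in segment 0 (τ=9/4); S_0(τ)=4591/1280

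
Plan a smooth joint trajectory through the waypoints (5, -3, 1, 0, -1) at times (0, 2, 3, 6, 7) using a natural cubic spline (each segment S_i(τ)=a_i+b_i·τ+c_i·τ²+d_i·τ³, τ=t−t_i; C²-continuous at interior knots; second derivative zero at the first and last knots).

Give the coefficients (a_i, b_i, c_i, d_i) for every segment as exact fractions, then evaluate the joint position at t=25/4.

Δ: Δ0=-4, Δ1=4, Δ2=-1/3, Δ3=-1
row 1: diag=6, rhs=48; c'=1/6, d'=8
row 2: denom=8−1·1/6=47/6; d'=(-26−1·8)/(47/6)=-204/47
row 3: denom=8−3·18/47=322/47; d'=(-4−3·-204/47)/(322/47)=212/161
back: M3=212/161
back: M2=-204/47−18/47·212/161=-780/161
back: M1=8−1/6·-780/161=1418/161
M: M0=0, M1=1418/161, M2=-780/161, M3=212/161, M4=0
seg 0: a=5, c=M0/2=0, d=(M1−M0)/(6·2)=709/966, b=Δ0−h0·(2M0+M1)/6=-3350/483
seg 1: a=-3, c=M1/2=709/161, d=(M2−M1)/(6·1)=-157/69, b=Δ1−h1·(2M1+M2)/6=904/483
seg 2: a=1, c=M2/2=-390/161, d=(M3−M2)/(6·3)=496/1449, b=Δ2−h2·(2M2+M3)/6=1861/483
seg 3: a=0, c=M3/2=106/161, d=(M4−M3)/(6·1)=-106/483, b=Δ3−h3·(2M3+M4)/6=-695/483
t_q=25/4 → seg 3, τ=1/4; S=0+-695/483·τ+106/161·τ²+-106/483·τ³=-237/736

  seg 0: a=5 b=-3350/483 c=0 d=709/966
  seg 1: a=-3 b=904/483 c=709/161 d=-157/69
  seg 2: a=1 b=1861/483 c=-390/161 d=496/1449
  seg 3: a=0 b=-695/483 c=106/161 d=-106/483
S(25/4) = -237/736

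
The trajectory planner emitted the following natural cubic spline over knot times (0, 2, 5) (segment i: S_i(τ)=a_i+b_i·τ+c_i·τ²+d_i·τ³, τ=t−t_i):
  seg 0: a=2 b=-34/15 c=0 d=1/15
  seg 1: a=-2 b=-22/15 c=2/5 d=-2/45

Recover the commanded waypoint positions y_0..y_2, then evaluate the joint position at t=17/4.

y_0 = S_0(0) = a_0 = 2
y_1 = S_1(0) = a_1 = -2
y_2 = S_1(3) = -4
t_q=17/4 is in segment 1 (τ=9/4); S_1(τ)=-121/32

y_0=2 y_1=-2 y_2=-4
S(17/4) = -121/32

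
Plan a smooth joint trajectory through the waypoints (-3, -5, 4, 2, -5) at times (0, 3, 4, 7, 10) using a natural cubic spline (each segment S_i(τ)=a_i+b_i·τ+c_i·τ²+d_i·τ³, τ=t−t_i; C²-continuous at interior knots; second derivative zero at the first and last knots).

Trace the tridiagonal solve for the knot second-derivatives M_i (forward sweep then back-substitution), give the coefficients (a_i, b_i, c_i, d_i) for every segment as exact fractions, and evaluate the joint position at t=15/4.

Δ: Δ0=-2/3, Δ1=9, Δ2=-2/3, Δ3=-7/3
row 1: diag=8, rhs=58; c'=1/8, d'=29/4
row 2: denom=8−1·1/8=63/8; d'=(-58−1·29/4)/(63/8)=-58/7
row 3: denom=12−3·8/21=76/7; d'=(-10−3·-58/7)/(76/7)=26/19
back: M3=26/19
back: M2=-58/7−8/21·26/19=-502/57
back: M1=29/4−1/8·-502/57=476/57
M: M0=0, M1=476/57, M2=-502/57, M3=26/19, M4=0
seg 0: a=-3, c=M0/2=0, d=(M1−M0)/(6·3)=238/513, b=Δ0−h0·(2M0+M1)/6=-92/19
seg 1: a=-5, c=M1/2=238/57, d=(M2−M1)/(6·1)=-163/57, b=Δ1−h1·(2M1+M2)/6=146/19
seg 2: a=4, c=M2/2=-251/57, d=(M3−M2)/(6·3)=290/513, b=Δ2−h2·(2M2+M3)/6=425/57
seg 3: a=2, c=M3/2=13/19, d=(M4−M3)/(6·3)=-13/171, b=Δ3−h3·(2M3+M4)/6=-211/57
t_q=15/4 → seg 1, τ=3/4; S=-5+146/19·τ+238/57·τ²+-163/57·τ³=2317/1216

  seg 0: a=-3 b=-92/19 c=0 d=238/513
  seg 1: a=-5 b=146/19 c=238/57 d=-163/57
  seg 2: a=4 b=425/57 c=-251/57 d=290/513
  seg 3: a=2 b=-211/57 c=13/19 d=-13/171
S(15/4) = 2317/1216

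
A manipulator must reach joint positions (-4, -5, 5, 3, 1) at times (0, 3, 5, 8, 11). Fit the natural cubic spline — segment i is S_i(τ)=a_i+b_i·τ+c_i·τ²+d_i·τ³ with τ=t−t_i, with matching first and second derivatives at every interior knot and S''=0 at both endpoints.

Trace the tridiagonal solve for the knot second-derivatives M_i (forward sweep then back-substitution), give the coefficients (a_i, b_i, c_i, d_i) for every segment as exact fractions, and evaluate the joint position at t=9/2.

Δ: Δ0=-1/3, Δ1=5, Δ2=-2/3, Δ3=-2/3
row 1: diag=10, rhs=32; c'=1/5, d'=16/5
row 2: denom=10−2·1/5=48/5; d'=(-34−2·16/5)/(48/5)=-101/24
row 3: denom=12−3·5/16=177/16; d'=(0−3·-101/24)/(177/16)=202/177
back: M3=202/177
back: M2=-101/24−5/16·202/177=-808/177
back: M1=16/5−1/5·-808/177=728/177
M: M0=0, M1=728/177, M2=-808/177, M3=202/177, M4=0
seg 0: a=-4, c=M0/2=0, d=(M1−M0)/(6·3)=364/1593, b=Δ0−h0·(2M0+M1)/6=-141/59
seg 1: a=-5, c=M1/2=364/177, d=(M2−M1)/(6·2)=-128/177, b=Δ1−h1·(2M1+M2)/6=223/59
seg 2: a=5, c=M2/2=-404/177, d=(M3−M2)/(6·3)=505/1593, b=Δ2−h2·(2M2+M3)/6=589/177
seg 3: a=3, c=M3/2=101/177, d=(M4−M3)/(6·3)=-101/1593, b=Δ3−h3·(2M3+M4)/6=-320/177
t_q=9/2 → seg 1, τ=3/2; S=-5+223/59·τ+364/177·τ²+-128/177·τ³=337/118

  seg 0: a=-4 b=-141/59 c=0 d=364/1593
  seg 1: a=-5 b=223/59 c=364/177 d=-128/177
  seg 2: a=5 b=589/177 c=-404/177 d=505/1593
  seg 3: a=3 b=-320/177 c=101/177 d=-101/1593
S(9/2) = 337/118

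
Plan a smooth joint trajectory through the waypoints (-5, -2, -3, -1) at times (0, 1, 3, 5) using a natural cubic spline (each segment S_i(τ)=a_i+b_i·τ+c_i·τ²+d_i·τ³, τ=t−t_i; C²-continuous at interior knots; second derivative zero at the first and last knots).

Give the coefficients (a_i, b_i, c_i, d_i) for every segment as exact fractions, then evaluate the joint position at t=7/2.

Δ: Δ0=3, Δ1=-1/2, Δ2=1
row 1: diag=6, rhs=-21; c'=1/3, d'=-7/2
row 2: denom=8−2·1/3=22/3; d'=(9−2·-7/2)/(22/3)=24/11
back: M2=24/11
back: M1=-7/2−1/3·24/11=-93/22
M: M0=0, M1=-93/22, M2=24/11, M3=0
seg 0: a=-5, c=M0/2=0, d=(M1−M0)/(6·1)=-31/44, b=Δ0−h0·(2M0+M1)/6=163/44
seg 1: a=-2, c=M1/2=-93/44, d=(M2−M1)/(6·2)=47/88, b=Δ1−h1·(2M1+M2)/6=35/22
seg 2: a=-3, c=M2/2=12/11, d=(M3−M2)/(6·2)=-2/11, b=Δ2−h2·(2M2+M3)/6=-5/11
t_q=7/2 → seg 2, τ=1/2; S=-3+-5/11·τ+12/11·τ²+-2/11·τ³=-131/44

  seg 0: a=-5 b=163/44 c=0 d=-31/44
  seg 1: a=-2 b=35/22 c=-93/44 d=47/88
  seg 2: a=-3 b=-5/11 c=12/11 d=-2/11
S(7/2) = -131/44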